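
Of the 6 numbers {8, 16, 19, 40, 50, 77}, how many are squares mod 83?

(8/83) = -1 → non-residue.
(16/83) = +1 → QR.
(19/83) = -1 → non-residue.
(40/83) = +1 → QR.
(50/83) = -1 → non-residue.
(77/83) = +1 → QR.
Total quadratic residues among the 6: 3.

3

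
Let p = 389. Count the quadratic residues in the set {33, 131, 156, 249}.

(33/389) = -1 → non-residue.
(131/389) = -1 → non-residue.
(156/389) = -1 → non-residue.
(249/389) = +1 → QR.
Total quadratic residues among the 4: 1.

1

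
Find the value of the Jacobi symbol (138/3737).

Pull out 2: since 3737 ≡ 1 (mod 8), (2/3737) = +1.
Reciprocity: 69 ≡ 1 and 3737 ≡ 1 (mod 4), so (69/3737) = +(3737/69).
Reduce top mod 69: now compute (11/69).
Reciprocity: 11 ≡ 3 and 69 ≡ 1 (mod 4), so (11/69) = +(69/11).
Reduce top mod 11: now compute (3/11).
Reciprocity: 3 ≡ 3 and 11 ≡ 3 (mod 4), so (3/11) = −(11/3).
Reduce top mod 3: now compute (2/3).
Pull out 2: since 3 ≡ 3 (mod 8), (2/3) = -1.
Reached (1/3) = 1. Collecting the sign flips along the way, the symbol is +1.

1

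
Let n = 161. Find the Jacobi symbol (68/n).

1

Pull out 2^2: since 161 ≡ 1 (mod 8), (2/161) = +1, so (2/161)^2 = +1.
Reciprocity: 17 ≡ 1 and 161 ≡ 1 (mod 4), so (17/161) = +(161/17).
Reduce top mod 17: now compute (8/17).
Pull out 2^3: since 17 ≡ 1 (mod 8), (2/17) = +1, so (2/17)^3 = +1.
Reached (1/17) = 1. Collecting the sign flips along the way, the symbol is +1.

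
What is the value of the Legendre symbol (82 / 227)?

Euler's criterion: (82/227) ≡ 82^113 (mod 227).
82^2 ≡ 141 (mod 227)
82^4 ≡ 132 (mod 227)
82^8 ≡ 172 (mod 227)
82^16 ≡ 74 (mod 227)
82^32 ≡ 28 (mod 227)
82^64 ≡ 103 (mod 227)
82^113 = 82^(64+32+16+1) ≡ 1 (mod 227).
Result is 1, so (82/227) = 1.

1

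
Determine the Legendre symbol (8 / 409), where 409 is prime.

1

Pull out 2^3: since 409 ≡ 1 (mod 8), (2/409) = +1, so (2/409)^3 = +1.
Reached (1/409) = 1. Collecting the sign flips along the way, the symbol is +1.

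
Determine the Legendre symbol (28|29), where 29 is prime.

Pull out 2^2: since 29 ≡ 5 (mod 8), (2/29) = -1, so (2/29)^2 = +1.
Reciprocity: 7 ≡ 3 and 29 ≡ 1 (mod 4), so (7/29) = +(29/7).
Reduce top mod 7: now compute (1/7).
Reached (1/7) = 1. Collecting the sign flips along the way, the symbol is +1.

1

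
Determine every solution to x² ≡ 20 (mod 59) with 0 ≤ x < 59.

Since 59 ≡ 3 (mod 4), a square root of 20 is 20^((59+1)/4) = 20^15 mod 59.
Repeated squaring: 20^2≡46, 20^4≡51, 20^8≡5 (mod 59).
20^15 = 20^(8+4+2+1) ≡ 16 (mod 59).
Check: 16² = 256 ≡ 20 (mod 59). The two roots are 16 and 43.

16, 43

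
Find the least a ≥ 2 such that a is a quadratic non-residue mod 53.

(2/53) = −1, so 2 is the smallest positive non-residue mod 53.

2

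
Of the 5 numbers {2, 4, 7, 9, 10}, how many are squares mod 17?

3

(2/17) = +1 → QR.
(4/17) = +1 → QR.
(7/17) = -1 → non-residue.
(9/17) = +1 → QR.
(10/17) = -1 → non-residue.
Total quadratic residues among the 5: 3.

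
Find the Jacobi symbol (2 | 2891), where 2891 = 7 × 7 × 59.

Pull out 2: since 2891 ≡ 3 (mod 8), (2/2891) = -1.
Reached (1/2891) = 1. Collecting the sign flips along the way, the symbol is -1.

-1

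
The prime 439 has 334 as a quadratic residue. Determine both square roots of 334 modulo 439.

175, 264

Since 439 ≡ 3 (mod 4), a square root of 334 is 334^((439+1)/4) = 334^110 mod 439.
Repeated squaring: 334^2≡50, 334^4≡305, 334^8≡396, 334^16≡93, 334^32≡308, 334^64≡40 (mod 439).
334^110 = 334^(64+32+8+4+2) ≡ 175 (mod 439).
Check: 175² = 30625 ≡ 334 (mod 439). The two roots are 175 and 264.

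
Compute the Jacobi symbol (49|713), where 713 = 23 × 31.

1

Reciprocity: 49 ≡ 1 and 713 ≡ 1 (mod 4), so (49/713) = +(713/49).
Reduce top mod 49: now compute (27/49).
Reciprocity: 27 ≡ 3 and 49 ≡ 1 (mod 4), so (27/49) = +(49/27).
Reduce top mod 27: now compute (22/27).
Pull out 2: since 27 ≡ 3 (mod 8), (2/27) = -1.
Reciprocity: 11 ≡ 3 and 27 ≡ 3 (mod 4), so (11/27) = −(27/11).
Reduce top mod 11: now compute (5/11).
Reciprocity: 5 ≡ 1 and 11 ≡ 3 (mod 4), so (5/11) = +(11/5).
Reduce top mod 5: now compute (1/5).
Reached (1/5) = 1. Collecting the sign flips along the way, the symbol is +1.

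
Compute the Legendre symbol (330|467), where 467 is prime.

-1

Pull out 2: since 467 ≡ 3 (mod 8), (2/467) = -1.
Reciprocity: 165 ≡ 1 and 467 ≡ 3 (mod 4), so (165/467) = +(467/165).
Reduce top mod 165: now compute (137/165).
Reciprocity: 137 ≡ 1 and 165 ≡ 1 (mod 4), so (137/165) = +(165/137).
Reduce top mod 137: now compute (28/137).
Pull out 2^2: since 137 ≡ 1 (mod 8), (2/137) = +1, so (2/137)^2 = +1.
Reciprocity: 7 ≡ 3 and 137 ≡ 1 (mod 4), so (7/137) = +(137/7).
Reduce top mod 7: now compute (4/7).
Pull out 2^2: since 7 ≡ 7 (mod 8), (2/7) = +1, so (2/7)^2 = +1.
Reached (1/7) = 1. Collecting the sign flips along the way, the symbol is -1.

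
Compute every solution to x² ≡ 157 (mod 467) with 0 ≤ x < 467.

45, 422

Since 467 ≡ 3 (mod 4), a square root of 157 is 157^((467+1)/4) = 157^117 mod 467.
Repeated squaring: 157^2≡365, 157^4≡130, 157^8≡88, 157^16≡272, 157^32≡198, 157^64≡443 (mod 467).
157^117 = 157^(64+32+16+4+1) ≡ 422 (mod 467).
Check: 422² = 178084 ≡ 157 (mod 467). The two roots are 45 and 422.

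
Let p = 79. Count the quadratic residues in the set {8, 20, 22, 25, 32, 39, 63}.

(8/79) = +1 → QR.
(20/79) = +1 → QR.
(22/79) = +1 → QR.
(25/79) = +1 → QR.
(32/79) = +1 → QR.
(39/79) = -1 → non-residue.
(63/79) = -1 → non-residue.
Total quadratic residues among the 7: 5.

5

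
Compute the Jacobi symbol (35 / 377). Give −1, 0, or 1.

Reciprocity: 35 ≡ 3 and 377 ≡ 1 (mod 4), so (35/377) = +(377/35).
Reduce top mod 35: now compute (27/35).
Reciprocity: 27 ≡ 3 and 35 ≡ 3 (mod 4), so (27/35) = −(35/27).
Reduce top mod 27: now compute (8/27).
Pull out 2^3: since 27 ≡ 3 (mod 8), (2/27) = -1, so (2/27)^3 = -1.
Reached (1/27) = 1. Collecting the sign flips along the way, the symbol is +1.

1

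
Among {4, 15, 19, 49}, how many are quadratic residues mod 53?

(4/53) = +1 → QR.
(15/53) = +1 → QR.
(19/53) = -1 → non-residue.
(49/53) = +1 → QR.
Total quadratic residues among the 4: 3.

3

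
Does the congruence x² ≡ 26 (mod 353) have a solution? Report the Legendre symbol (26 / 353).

-1

Pull out 2: since 353 ≡ 1 (mod 8), (2/353) = +1.
Reciprocity: 13 ≡ 1 and 353 ≡ 1 (mod 4), so (13/353) = +(353/13).
Reduce top mod 13: now compute (2/13).
Pull out 2: since 13 ≡ 5 (mod 8), (2/13) = -1.
Reached (1/13) = 1. Collecting the sign flips along the way, the symbol is -1.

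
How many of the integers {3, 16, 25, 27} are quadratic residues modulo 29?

(3/29) = -1 → non-residue.
(16/29) = +1 → QR.
(25/29) = +1 → QR.
(27/29) = -1 → non-residue.
Total quadratic residues among the 4: 2.

2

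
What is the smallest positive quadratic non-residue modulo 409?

(2/409) = +1, so 2 is a residue.
(3/409) = +1, so 3 is a residue.
(4/409) = +1, so 4 is a residue.
(5/409) = +1, so 5 is a residue.
(6/409) = +1, so 6 is a residue.
(7/409) = −1, so 7 is the smallest positive non-residue mod 409.

7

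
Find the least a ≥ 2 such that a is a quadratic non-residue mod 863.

(2/863) = +1, so 2 is a residue.
(3/863) = +1, so 3 is a residue.
(4/863) = +1, so 4 is a residue.
(5/863) = −1, so 5 is the smallest positive non-residue mod 863.

5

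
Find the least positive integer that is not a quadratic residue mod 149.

(2/149) = −1, so 2 is the smallest positive non-residue mod 149.

2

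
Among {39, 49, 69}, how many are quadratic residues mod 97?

(39/97) = -1 → non-residue.
(49/97) = +1 → QR.
(69/97) = -1 → non-residue.
Total quadratic residues among the 3: 1.

1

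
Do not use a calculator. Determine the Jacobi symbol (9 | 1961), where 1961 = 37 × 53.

Reciprocity: 9 ≡ 1 and 1961 ≡ 1 (mod 4), so (9/1961) = +(1961/9).
Reduce top mod 9: now compute (8/9).
Pull out 2^3: since 9 ≡ 1 (mod 8), (2/9) = +1, so (2/9)^3 = +1.
Reached (1/9) = 1. Collecting the sign flips along the way, the symbol is +1.

1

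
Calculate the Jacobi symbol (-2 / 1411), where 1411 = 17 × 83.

1

First reduce: -2 ≡ 1409 (mod 1411).
Reciprocity: 1409 ≡ 1 and 1411 ≡ 3 (mod 4), so (1409/1411) = +(1411/1409).
Reduce top mod 1409: now compute (2/1409).
Pull out 2: since 1409 ≡ 1 (mod 8), (2/1409) = +1.
Reached (1/1409) = 1. Collecting the sign flips along the way, the symbol is +1.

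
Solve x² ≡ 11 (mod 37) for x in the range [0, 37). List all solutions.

14, 23

37 ≡ 1 (mod 4), so we find a root by search.
Trying successive values, 14² = 196 ≡ 11 (mod 37). The other root is 37 − 14 = 23.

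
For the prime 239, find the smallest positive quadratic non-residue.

7

(2/239) = +1, so 2 is a residue.
(3/239) = +1, so 3 is a residue.
(4/239) = +1, so 4 is a residue.
(5/239) = +1, so 5 is a residue.
(6/239) = +1, so 6 is a residue.
(7/239) = −1, so 7 is the smallest positive non-residue mod 239.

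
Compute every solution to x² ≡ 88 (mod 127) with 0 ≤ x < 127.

56, 71

Since 127 ≡ 3 (mod 4), a square root of 88 is 88^((127+1)/4) = 88^32 mod 127.
Repeated squaring: 88^2≡124, 88^4≡9, 88^8≡81, 88^16≡84, 88^32≡71 (mod 127).
88^32 = 88^(32) ≡ 71 (mod 127).
Check: 71² = 5041 ≡ 88 (mod 127). The two roots are 56 and 71.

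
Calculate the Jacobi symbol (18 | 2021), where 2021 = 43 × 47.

-1

Pull out 2: since 2021 ≡ 5 (mod 8), (2/2021) = -1.
Reciprocity: 9 ≡ 1 and 2021 ≡ 1 (mod 4), so (9/2021) = +(2021/9).
Reduce top mod 9: now compute (5/9).
Reciprocity: 5 ≡ 1 and 9 ≡ 1 (mod 4), so (5/9) = +(9/5).
Reduce top mod 5: now compute (4/5).
Pull out 2^2: since 5 ≡ 5 (mod 8), (2/5) = -1, so (2/5)^2 = +1.
Reached (1/5) = 1. Collecting the sign flips along the way, the symbol is -1.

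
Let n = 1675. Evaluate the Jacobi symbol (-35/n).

First reduce: -35 ≡ 1640 (mod 1675).
Pull out 2^3: since 1675 ≡ 3 (mod 8), (2/1675) = -1, so (2/1675)^3 = -1.
Reciprocity: 205 ≡ 1 and 1675 ≡ 3 (mod 4), so (205/1675) = +(1675/205).
Reduce top mod 205: now compute (35/205).
Reciprocity: 35 ≡ 3 and 205 ≡ 1 (mod 4), so (35/205) = +(205/35).
Reduce top mod 35: now compute (30/35).
Pull out 2: since 35 ≡ 3 (mod 8), (2/35) = -1.
Reciprocity: 15 ≡ 3 and 35 ≡ 3 (mod 4), so (15/35) = −(35/15).
Reduce top mod 15: now compute (5/15).
Reciprocity: 5 ≡ 1 and 15 ≡ 3 (mod 4), so (5/15) = +(15/5).
Reduce top mod 5: now compute (0/5).
Top reduces to 0: gcd > 1, so the symbol is 0.

0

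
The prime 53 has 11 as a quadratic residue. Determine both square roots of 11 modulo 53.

53 ≡ 1 (mod 4), so we find a root by search.
Trying successive values, 8² = 64 ≡ 11 (mod 53). The other root is 53 − 8 = 45.

8, 45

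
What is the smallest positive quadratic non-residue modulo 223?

(2/223) = +1, so 2 is a residue.
(3/223) = −1, so 3 is the smallest positive non-residue mod 223.

3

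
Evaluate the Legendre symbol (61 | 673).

Reciprocity: 61 ≡ 1 and 673 ≡ 1 (mod 4), so (61/673) = +(673/61).
Reduce top mod 61: now compute (2/61).
Pull out 2: since 61 ≡ 5 (mod 8), (2/61) = -1.
Reached (1/61) = 1. Collecting the sign flips along the way, the symbol is -1.

-1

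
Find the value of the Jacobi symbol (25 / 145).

0

Reciprocity: 25 ≡ 1 and 145 ≡ 1 (mod 4), so (25/145) = +(145/25).
Reduce top mod 25: now compute (20/25).
Pull out 2^2: since 25 ≡ 1 (mod 8), (2/25) = +1, so (2/25)^2 = +1.
Reciprocity: 5 ≡ 1 and 25 ≡ 1 (mod 4), so (5/25) = +(25/5).
Reduce top mod 5: now compute (0/5).
Top reduces to 0: gcd > 1, so the symbol is 0.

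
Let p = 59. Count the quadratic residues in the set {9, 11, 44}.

1

(9/59) = +1 → QR.
(11/59) = -1 → non-residue.
(44/59) = -1 → non-residue.
Total quadratic residues among the 3: 1.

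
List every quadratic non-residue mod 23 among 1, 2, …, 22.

Square k = 1,…,11 (k and 23−k give the same square):
1²=1, 2²=4, 3²=9, 4²=16, 5²≡2, 6²≡13, 7²≡3, 8²≡18, 9²≡12, 10²≡8, 11²≡6 (mod 23).
The residues are {1, 2, 3, 4, 6, 8, 9, 12, 13, 16, 18}; the non-residues are the remaining 11 nonzero classes.

5, 7, 10, 11, 14, 15, 17, 19, 20, 21, 22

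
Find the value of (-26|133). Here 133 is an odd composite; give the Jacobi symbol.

First reduce: -26 ≡ 107 (mod 133).
Reciprocity: 107 ≡ 3 and 133 ≡ 1 (mod 4), so (107/133) = +(133/107).
Reduce top mod 107: now compute (26/107).
Pull out 2: since 107 ≡ 3 (mod 8), (2/107) = -1.
Reciprocity: 13 ≡ 1 and 107 ≡ 3 (mod 4), so (13/107) = +(107/13).
Reduce top mod 13: now compute (3/13).
Reciprocity: 3 ≡ 3 and 13 ≡ 1 (mod 4), so (3/13) = +(13/3).
Reduce top mod 3: now compute (1/3).
Reached (1/3) = 1. Collecting the sign flips along the way, the symbol is -1.

-1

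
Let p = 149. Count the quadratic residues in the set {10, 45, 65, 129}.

(10/149) = -1 → non-residue.
(45/149) = +1 → QR.
(65/149) = -1 → non-residue.
(129/149) = +1 → QR.
Total quadratic residues among the 4: 2.

2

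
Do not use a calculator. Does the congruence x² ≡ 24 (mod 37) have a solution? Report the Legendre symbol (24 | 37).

Pull out 2^3: since 37 ≡ 5 (mod 8), (2/37) = -1, so (2/37)^3 = -1.
Reciprocity: 3 ≡ 3 and 37 ≡ 1 (mod 4), so (3/37) = +(37/3).
Reduce top mod 3: now compute (1/3).
Reached (1/3) = 1. Collecting the sign flips along the way, the symbol is -1.

-1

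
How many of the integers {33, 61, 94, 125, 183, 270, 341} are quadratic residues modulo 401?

3

(33/401) = -1 → non-residue.
(61/401) = -1 → non-residue.
(94/401) = +1 → QR.
(125/401) = +1 → QR.
(183/401) = +1 → QR.
(270/401) = -1 → non-residue.
(341/401) = -1 → non-residue.
Total quadratic residues among the 7: 3.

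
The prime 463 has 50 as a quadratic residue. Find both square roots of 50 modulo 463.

89, 374

Since 463 ≡ 3 (mod 4), a square root of 50 is 50^((463+1)/4) = 50^116 mod 463.
Repeated squaring: 50^2≡185, 50^4≡426, 50^8≡443, 50^16≡400, 50^32≡265, 50^64≡312 (mod 463).
50^116 = 50^(64+32+16+4) ≡ 89 (mod 463).
Check: 89² = 7921 ≡ 50 (mod 463). The two roots are 89 and 374.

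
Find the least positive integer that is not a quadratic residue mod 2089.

(2/2089) = +1, so 2 is a residue.
(3/2089) = +1, so 3 is a residue.
(4/2089) = +1, so 4 is a residue.
(5/2089) = +1, so 5 is a residue.
(6/2089) = +1, so 6 is a residue.
(7/2089) = −1, so 7 is the smallest positive non-residue mod 2089.

7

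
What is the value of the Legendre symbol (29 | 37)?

-1

Reciprocity: 29 ≡ 1 and 37 ≡ 1 (mod 4), so (29/37) = +(37/29).
Reduce top mod 29: now compute (8/29).
Pull out 2^3: since 29 ≡ 5 (mod 8), (2/29) = -1, so (2/29)^3 = -1.
Reached (1/29) = 1. Collecting the sign flips along the way, the symbol is -1.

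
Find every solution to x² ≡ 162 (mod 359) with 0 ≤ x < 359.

Since 359 ≡ 3 (mod 4), a square root of 162 is 162^((359+1)/4) = 162^90 mod 359.
Repeated squaring: 162^2≡37, 162^4≡292, 162^8≡181, 162^16≡92, 162^32≡207, 162^64≡128 (mod 359).
162^90 = 162^(64+16+8+2) ≡ 188 (mod 359).
Check: 188² = 35344 ≡ 162 (mod 359). The two roots are 171 and 188.

171, 188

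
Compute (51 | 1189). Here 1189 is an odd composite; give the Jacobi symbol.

1

Reciprocity: 51 ≡ 3 and 1189 ≡ 1 (mod 4), so (51/1189) = +(1189/51).
Reduce top mod 51: now compute (16/51).
Pull out 2^4: since 51 ≡ 3 (mod 8), (2/51) = -1, so (2/51)^4 = +1.
Reached (1/51) = 1. Collecting the sign flips along the way, the symbol is +1.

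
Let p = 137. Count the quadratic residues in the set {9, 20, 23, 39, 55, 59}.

3

(9/137) = +1 → QR.
(20/137) = -1 → non-residue.
(23/137) = -1 → non-residue.
(39/137) = +1 → QR.
(55/137) = -1 → non-residue.
(59/137) = +1 → QR.
Total quadratic residues among the 6: 3.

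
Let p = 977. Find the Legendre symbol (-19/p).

-1

First reduce: -19 ≡ 958 (mod 977).
Pull out 2: since 977 ≡ 1 (mod 8), (2/977) = +1.
Reciprocity: 479 ≡ 3 and 977 ≡ 1 (mod 4), so (479/977) = +(977/479).
Reduce top mod 479: now compute (19/479).
Reciprocity: 19 ≡ 3 and 479 ≡ 3 (mod 4), so (19/479) = −(479/19).
Reduce top mod 19: now compute (4/19).
Pull out 2^2: since 19 ≡ 3 (mod 8), (2/19) = -1, so (2/19)^2 = +1.
Reached (1/19) = 1. Collecting the sign flips along the way, the symbol is -1.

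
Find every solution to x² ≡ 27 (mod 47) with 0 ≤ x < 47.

11, 36

Since 47 ≡ 3 (mod 4), a square root of 27 is 27^((47+1)/4) = 27^12 mod 47.
Repeated squaring: 27^2≡24, 27^4≡12, 27^8≡3 (mod 47).
27^12 = 27^(8+4) ≡ 36 (mod 47).
Check: 36² = 1296 ≡ 27 (mod 47). The two roots are 11 and 36.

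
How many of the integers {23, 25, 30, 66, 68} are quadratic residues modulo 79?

(23/79) = +1 → QR.
(25/79) = +1 → QR.
(30/79) = -1 → non-residue.
(66/79) = -1 → non-residue.
(68/79) = -1 → non-residue.
Total quadratic residues among the 5: 2.

2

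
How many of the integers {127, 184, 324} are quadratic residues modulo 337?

1

(127/337) = -1 → non-residue.
(184/337) = -1 → non-residue.
(324/337) = +1 → QR.
Total quadratic residues among the 3: 1.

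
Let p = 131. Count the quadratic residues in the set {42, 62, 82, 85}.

(42/131) = -1 → non-residue.
(62/131) = +1 → QR.
(82/131) = -1 → non-residue.
(85/131) = -1 → non-residue.
Total quadratic residues among the 4: 1.

1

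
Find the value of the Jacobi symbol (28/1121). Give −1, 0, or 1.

Pull out 2^2: since 1121 ≡ 1 (mod 8), (2/1121) = +1, so (2/1121)^2 = +1.
Reciprocity: 7 ≡ 3 and 1121 ≡ 1 (mod 4), so (7/1121) = +(1121/7).
Reduce top mod 7: now compute (1/7).
Reached (1/7) = 1. Collecting the sign flips along the way, the symbol is +1.

1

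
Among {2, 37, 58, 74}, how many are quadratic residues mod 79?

1

(2/79) = +1 → QR.
(37/79) = -1 → non-residue.
(58/79) = -1 → non-residue.
(74/79) = -1 → non-residue.
Total quadratic residues among the 4: 1.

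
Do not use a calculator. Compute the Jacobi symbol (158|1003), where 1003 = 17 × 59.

Pull out 2: since 1003 ≡ 3 (mod 8), (2/1003) = -1.
Reciprocity: 79 ≡ 3 and 1003 ≡ 3 (mod 4), so (79/1003) = −(1003/79).
Reduce top mod 79: now compute (55/79).
Reciprocity: 55 ≡ 3 and 79 ≡ 3 (mod 4), so (55/79) = −(79/55).
Reduce top mod 55: now compute (24/55).
Pull out 2^3: since 55 ≡ 7 (mod 8), (2/55) = +1, so (2/55)^3 = +1.
Reciprocity: 3 ≡ 3 and 55 ≡ 3 (mod 4), so (3/55) = −(55/3).
Reduce top mod 3: now compute (1/3).
Reached (1/3) = 1. Collecting the sign flips along the way, the symbol is +1.

1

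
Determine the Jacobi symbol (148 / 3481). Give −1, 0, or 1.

Pull out 2^2: since 3481 ≡ 1 (mod 8), (2/3481) = +1, so (2/3481)^2 = +1.
Reciprocity: 37 ≡ 1 and 3481 ≡ 1 (mod 4), so (37/3481) = +(3481/37).
Reduce top mod 37: now compute (3/37).
Reciprocity: 3 ≡ 3 and 37 ≡ 1 (mod 4), so (3/37) = +(37/3).
Reduce top mod 3: now compute (1/3).
Reached (1/3) = 1. Collecting the sign flips along the way, the symbol is +1.

1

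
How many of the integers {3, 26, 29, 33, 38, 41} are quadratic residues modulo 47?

(3/47) = +1 → QR.
(26/47) = -1 → non-residue.
(29/47) = -1 → non-residue.
(33/47) = -1 → non-residue.
(38/47) = -1 → non-residue.
(41/47) = -1 → non-residue.
Total quadratic residues among the 6: 1.

1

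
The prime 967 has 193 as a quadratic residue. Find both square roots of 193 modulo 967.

Since 967 ≡ 3 (mod 4), a square root of 193 is 193^((967+1)/4) = 193^242 mod 967.
Repeated squaring: 193^2≡503, 193^4≡622, 193^8≡84, 193^16≡287, 193^32≡174, 193^64≡299, 193^128≡437 (mod 967).
193^242 = 193^(128+64+32+16+2) ≡ 662 (mod 967).
Check: 662² = 438244 ≡ 193 (mod 967). The two roots are 305 and 662.

305, 662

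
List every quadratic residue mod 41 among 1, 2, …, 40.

Square k = 1,…,20 (k and 41−k give the same square):
1²=1, 2²=4, 3²=9, 4²=16, 5²=25, 6²=36, 7²≡8, 8²≡23, 9²≡40, 10²≡18, 11²≡39, 12²≡21, 13²≡5, 14²≡32, 15²≡20, 16²≡10, 17²≡2, 18²≡37, 19²≡33, 20²≡31 (mod 41).
So the quadratic residues mod 41 are {1, 2, 4, 5, 8, 9, 10, 16, 18, 20, 21, 23, 25, 31, 32, 33, 36, 37, 39, 40}.

1, 2, 4, 5, 8, 9, 10, 16, 18, 20, 21, 23, 25, 31, 32, 33, 36, 37, 39, 40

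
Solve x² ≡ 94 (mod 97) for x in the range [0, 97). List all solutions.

26, 71

97 ≡ 1 (mod 4), so we find a root by search.
Trying successive values, 26² = 676 ≡ 94 (mod 97). The other root is 97 − 26 = 71.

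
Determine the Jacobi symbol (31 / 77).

Reciprocity: 31 ≡ 3 and 77 ≡ 1 (mod 4), so (31/77) = +(77/31).
Reduce top mod 31: now compute (15/31).
Reciprocity: 15 ≡ 3 and 31 ≡ 3 (mod 4), so (15/31) = −(31/15).
Reduce top mod 15: now compute (1/15).
Reached (1/15) = 1. Collecting the sign flips along the way, the symbol is -1.

-1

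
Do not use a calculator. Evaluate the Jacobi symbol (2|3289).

1

Pull out 2: since 3289 ≡ 1 (mod 8), (2/3289) = +1.
Reached (1/3289) = 1. Collecting the sign flips along the way, the symbol is +1.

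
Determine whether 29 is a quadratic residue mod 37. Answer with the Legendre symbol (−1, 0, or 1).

Reciprocity: 29 ≡ 1 and 37 ≡ 1 (mod 4), so (29/37) = +(37/29).
Reduce top mod 29: now compute (8/29).
Pull out 2^3: since 29 ≡ 5 (mod 8), (2/29) = -1, so (2/29)^3 = -1.
Reached (1/29) = 1. Collecting the sign flips along the way, the symbol is -1.

-1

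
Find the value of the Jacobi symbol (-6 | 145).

1

First reduce: -6 ≡ 139 (mod 145).
Reciprocity: 139 ≡ 3 and 145 ≡ 1 (mod 4), so (139/145) = +(145/139).
Reduce top mod 139: now compute (6/139).
Pull out 2: since 139 ≡ 3 (mod 8), (2/139) = -1.
Reciprocity: 3 ≡ 3 and 139 ≡ 3 (mod 4), so (3/139) = −(139/3).
Reduce top mod 3: now compute (1/3).
Reached (1/3) = 1. Collecting the sign flips along the way, the symbol is +1.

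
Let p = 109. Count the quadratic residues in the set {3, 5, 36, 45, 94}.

5

(3/109) = +1 → QR.
(5/109) = +1 → QR.
(36/109) = +1 → QR.
(45/109) = +1 → QR.
(94/109) = +1 → QR.
Total quadratic residues among the 5: 5.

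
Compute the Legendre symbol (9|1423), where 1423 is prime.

Reciprocity: 9 ≡ 1 and 1423 ≡ 3 (mod 4), so (9/1423) = +(1423/9).
Reduce top mod 9: now compute (1/9).
Reached (1/9) = 1. Collecting the sign flips along the way, the symbol is +1.

1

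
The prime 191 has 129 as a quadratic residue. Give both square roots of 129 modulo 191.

79, 112

Since 191 ≡ 3 (mod 4), a square root of 129 is 129^((191+1)/4) = 129^48 mod 191.
Repeated squaring: 129^2≡24, 129^4≡3, 129^8≡9, 129^16≡81, 129^32≡67 (mod 191).
129^48 = 129^(32+16) ≡ 79 (mod 191).
Check: 79² = 6241 ≡ 129 (mod 191). The two roots are 79 and 112.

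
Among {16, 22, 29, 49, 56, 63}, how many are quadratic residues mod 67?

(16/67) = +1 → QR.
(22/67) = +1 → QR.
(29/67) = +1 → QR.
(49/67) = +1 → QR.
(56/67) = +1 → QR.
(63/67) = -1 → non-residue.
Total quadratic residues among the 6: 5.

5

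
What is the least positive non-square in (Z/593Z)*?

(2/593) = +1, so 2 is a residue.
(3/593) = −1, so 3 is the smallest positive non-residue mod 593.

3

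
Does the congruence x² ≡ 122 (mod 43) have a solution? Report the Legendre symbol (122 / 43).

First reduce: 122 ≡ 36 (mod 43).
Pull out 2^2: since 43 ≡ 3 (mod 8), (2/43) = -1, so (2/43)^2 = +1.
Reciprocity: 9 ≡ 1 and 43 ≡ 3 (mod 4), so (9/43) = +(43/9).
Reduce top mod 9: now compute (7/9).
Reciprocity: 7 ≡ 3 and 9 ≡ 1 (mod 4), so (7/9) = +(9/7).
Reduce top mod 7: now compute (2/7).
Pull out 2: since 7 ≡ 7 (mod 8), (2/7) = +1.
Reached (1/7) = 1. Collecting the sign flips along the way, the symbol is +1.

1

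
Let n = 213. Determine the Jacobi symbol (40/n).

1

Pull out 2^3: since 213 ≡ 5 (mod 8), (2/213) = -1, so (2/213)^3 = -1.
Reciprocity: 5 ≡ 1 and 213 ≡ 1 (mod 4), so (5/213) = +(213/5).
Reduce top mod 5: now compute (3/5).
Reciprocity: 3 ≡ 3 and 5 ≡ 1 (mod 4), so (3/5) = +(5/3).
Reduce top mod 3: now compute (2/3).
Pull out 2: since 3 ≡ 3 (mod 8), (2/3) = -1.
Reached (1/3) = 1. Collecting the sign flips along the way, the symbol is +1.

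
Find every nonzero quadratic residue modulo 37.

Square k = 1,…,18 (k and 37−k give the same square):
1²=1, 2²=4, 3²=9, 4²=16, 5²=25, 6²=36, 7²≡12, 8²≡27, 9²≡7, 10²≡26, 11²≡10, 12²≡33, 13²≡21, 14²≡11, 15²≡3, 16²≡34, 17²≡30, 18²≡28 (mod 37).
So the quadratic residues mod 37 are {1, 3, 4, 7, 9, 10, 11, 12, 16, 21, 25, 26, 27, 28, 30, 33, 34, 36}.

1 3 4 7 9 10 11 12 16 21 25 26 27 28 30 33 34 36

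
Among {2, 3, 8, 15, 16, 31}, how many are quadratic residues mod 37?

(2/37) = -1 → non-residue.
(3/37) = +1 → QR.
(8/37) = -1 → non-residue.
(15/37) = -1 → non-residue.
(16/37) = +1 → QR.
(31/37) = -1 → non-residue.
Total quadratic residues among the 6: 2.

2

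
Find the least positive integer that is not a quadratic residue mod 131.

2

(2/131) = −1, so 2 is the smallest positive non-residue mod 131.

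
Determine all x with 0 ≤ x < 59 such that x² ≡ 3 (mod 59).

11, 48

Since 59 ≡ 3 (mod 4), a square root of 3 is 3^((59+1)/4) = 3^15 mod 59.
Repeated squaring: 3^2≡9, 3^4≡22, 3^8≡12 (mod 59).
3^15 = 3^(8+4+2+1) ≡ 48 (mod 59).
Check: 48² = 2304 ≡ 3 (mod 59). The two roots are 11 and 48.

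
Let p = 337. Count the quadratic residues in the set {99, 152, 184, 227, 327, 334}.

(99/337) = -1 → non-residue.
(152/337) = -1 → non-residue.
(184/337) = -1 → non-residue.
(227/337) = +1 → QR.
(327/337) = -1 → non-residue.
(334/337) = +1 → QR.
Total quadratic residues among the 6: 2.

2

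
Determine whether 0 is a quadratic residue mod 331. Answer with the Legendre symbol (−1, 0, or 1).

0

Top reduces to 0: gcd > 1, so the symbol is 0.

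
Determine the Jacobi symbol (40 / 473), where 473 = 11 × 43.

Pull out 2^3: since 473 ≡ 1 (mod 8), (2/473) = +1, so (2/473)^3 = +1.
Reciprocity: 5 ≡ 1 and 473 ≡ 1 (mod 4), so (5/473) = +(473/5).
Reduce top mod 5: now compute (3/5).
Reciprocity: 3 ≡ 3 and 5 ≡ 1 (mod 4), so (3/5) = +(5/3).
Reduce top mod 3: now compute (2/3).
Pull out 2: since 3 ≡ 3 (mod 8), (2/3) = -1.
Reached (1/3) = 1. Collecting the sign flips along the way, the symbol is -1.

-1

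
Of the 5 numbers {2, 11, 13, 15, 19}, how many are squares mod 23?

(2/23) = +1 → QR.
(11/23) = -1 → non-residue.
(13/23) = +1 → QR.
(15/23) = -1 → non-residue.
(19/23) = -1 → non-residue.
Total quadratic residues among the 5: 2.

2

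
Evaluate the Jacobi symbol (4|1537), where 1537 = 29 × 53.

1

Pull out 2^2: since 1537 ≡ 1 (mod 8), (2/1537) = +1, so (2/1537)^2 = +1.
Reached (1/1537) = 1. Collecting the sign flips along the way, the symbol is +1.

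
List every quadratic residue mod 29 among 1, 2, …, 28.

1, 4, 5, 6, 7, 9, 13, 16, 20, 22, 23, 24, 25, 28

Square k = 1,…,14 (k and 29−k give the same square):
1²=1, 2²=4, 3²=9, 4²=16, 5²=25, 6²≡7, 7²≡20, 8²≡6, 9²≡23, 10²≡13, 11²≡5, 12²≡28, 13²≡24, 14²≡22 (mod 29).
So the quadratic residues mod 29 are {1, 4, 5, 6, 7, 9, 13, 16, 20, 22, 23, 24, 25, 28}.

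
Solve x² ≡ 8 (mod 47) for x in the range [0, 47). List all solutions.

14, 33

Since 47 ≡ 3 (mod 4), a square root of 8 is 8^((47+1)/4) = 8^12 mod 47.
Repeated squaring: 8^2≡17, 8^4≡7, 8^8≡2 (mod 47).
8^12 = 8^(8+4) ≡ 14 (mod 47).
Check: 14² = 196 ≡ 8 (mod 47). The two roots are 14 and 33.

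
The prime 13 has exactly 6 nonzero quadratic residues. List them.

1,3,4,9,10,12

Square k = 1,…,6 (k and 13−k give the same square):
1²=1, 2²=4, 3²=9, 4²≡3, 5²≡12, 6²≡10 (mod 13).
So the quadratic residues mod 13 are {1, 3, 4, 9, 10, 12}.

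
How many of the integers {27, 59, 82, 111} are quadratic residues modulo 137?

(27/137) = -1 → non-residue.
(59/137) = +1 → QR.
(82/137) = -1 → non-residue.
(111/137) = -1 → non-residue.
Total quadratic residues among the 4: 1.

1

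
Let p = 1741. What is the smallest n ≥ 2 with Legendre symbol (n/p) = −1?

(2/1741) = −1, so 2 is the smallest positive non-residue mod 1741.

2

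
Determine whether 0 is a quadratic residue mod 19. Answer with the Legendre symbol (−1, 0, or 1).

0

Top reduces to 0: gcd > 1, so the symbol is 0.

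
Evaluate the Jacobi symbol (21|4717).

Reciprocity: 21 ≡ 1 and 4717 ≡ 1 (mod 4), so (21/4717) = +(4717/21).
Reduce top mod 21: now compute (13/21).
Reciprocity: 13 ≡ 1 and 21 ≡ 1 (mod 4), so (13/21) = +(21/13).
Reduce top mod 13: now compute (8/13).
Pull out 2^3: since 13 ≡ 5 (mod 8), (2/13) = -1, so (2/13)^3 = -1.
Reached (1/13) = 1. Collecting the sign flips along the way, the symbol is -1.

-1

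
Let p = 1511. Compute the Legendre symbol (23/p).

Reciprocity: 23 ≡ 3 and 1511 ≡ 3 (mod 4), so (23/1511) = −(1511/23).
Reduce top mod 23: now compute (16/23).
Pull out 2^4: since 23 ≡ 7 (mod 8), (2/23) = +1, so (2/23)^4 = +1.
Reached (1/23) = 1. Collecting the sign flips along the way, the symbol is -1.

-1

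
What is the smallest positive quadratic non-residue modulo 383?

(2/383) = +1, so 2 is a residue.
(3/383) = +1, so 3 is a residue.
(4/383) = +1, so 4 is a residue.
(5/383) = −1, so 5 is the smallest positive non-residue mod 383.

5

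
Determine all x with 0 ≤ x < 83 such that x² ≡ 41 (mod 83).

Since 83 ≡ 3 (mod 4), a square root of 41 is 41^((83+1)/4) = 41^21 mod 83.
Repeated squaring: 41^2≡21, 41^4≡26, 41^8≡12, 41^16≡61 (mod 83).
41^21 = 41^(16+4+1) ≡ 37 (mod 83).
Check: 37² = 1369 ≡ 41 (mod 83). The two roots are 37 and 46.

37, 46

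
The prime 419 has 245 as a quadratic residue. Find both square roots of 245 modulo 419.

132, 287

Since 419 ≡ 3 (mod 4), a square root of 245 is 245^((419+1)/4) = 245^105 mod 419.
Repeated squaring: 245^2≡108, 245^4≡351, 245^8≡15, 245^16≡225, 245^32≡345, 245^64≡29 (mod 419).
245^105 = 245^(64+32+8+1) ≡ 287 (mod 419).
Check: 287² = 82369 ≡ 245 (mod 419). The two roots are 132 and 287.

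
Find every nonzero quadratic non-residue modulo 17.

Square k = 1,…,8 (k and 17−k give the same square):
1²=1, 2²=4, 3²=9, 4²=16, 5²≡8, 6²≡2, 7²≡15, 8²≡13 (mod 17).
The residues are {1, 2, 4, 8, 9, 13, 15, 16}; the non-residues are the remaining 8 nonzero classes.

3 5 6 7 10 11 12 14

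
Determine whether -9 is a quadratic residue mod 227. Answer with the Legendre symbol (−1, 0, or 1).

-1

First reduce: -9 ≡ 218 (mod 227).
Pull out 2: since 227 ≡ 3 (mod 8), (2/227) = -1.
Reciprocity: 109 ≡ 1 and 227 ≡ 3 (mod 4), so (109/227) = +(227/109).
Reduce top mod 109: now compute (9/109).
Reciprocity: 9 ≡ 1 and 109 ≡ 1 (mod 4), so (9/109) = +(109/9).
Reduce top mod 9: now compute (1/9).
Reached (1/9) = 1. Collecting the sign flips along the way, the symbol is -1.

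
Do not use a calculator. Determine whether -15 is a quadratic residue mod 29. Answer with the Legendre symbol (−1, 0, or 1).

First reduce: -15 ≡ 14 (mod 29).
Pull out 2: since 29 ≡ 5 (mod 8), (2/29) = -1.
Reciprocity: 7 ≡ 3 and 29 ≡ 1 (mod 4), so (7/29) = +(29/7).
Reduce top mod 7: now compute (1/7).
Reached (1/7) = 1. Collecting the sign flips along the way, the symbol is -1.

-1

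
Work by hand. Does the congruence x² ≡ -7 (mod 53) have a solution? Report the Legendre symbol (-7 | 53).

First reduce: -7 ≡ 46 (mod 53).
Pull out 2: since 53 ≡ 5 (mod 8), (2/53) = -1.
Reciprocity: 23 ≡ 3 and 53 ≡ 1 (mod 4), so (23/53) = +(53/23).
Reduce top mod 23: now compute (7/23).
Reciprocity: 7 ≡ 3 and 23 ≡ 3 (mod 4), so (7/23) = −(23/7).
Reduce top mod 7: now compute (2/7).
Pull out 2: since 7 ≡ 7 (mod 8), (2/7) = +1.
Reached (1/7) = 1. Collecting the sign flips along the way, the symbol is +1.

1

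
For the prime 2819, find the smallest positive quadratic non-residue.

2

(2/2819) = −1, so 2 is the smallest positive non-residue mod 2819.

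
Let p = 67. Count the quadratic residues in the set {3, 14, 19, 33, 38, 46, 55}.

4

(3/67) = -1 → non-residue.
(14/67) = +1 → QR.
(19/67) = +1 → QR.
(33/67) = +1 → QR.
(38/67) = -1 → non-residue.
(46/67) = -1 → non-residue.
(55/67) = +1 → QR.
Total quadratic residues among the 7: 4.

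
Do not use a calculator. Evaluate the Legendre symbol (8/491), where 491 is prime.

-1

Euler's criterion: (8/491) ≡ 8^245 (mod 491).
8^2 ≡ 64 (mod 491)
8^4 ≡ 168 (mod 491)
8^8 ≡ 237 (mod 491)
8^16 ≡ 195 (mod 491)
8^32 ≡ 218 (mod 491)
8^64 ≡ 388 (mod 491)
8^128 ≡ 298 (mod 491)
8^245 = 8^(128+64+32+16+4+1) ≡ 490 (mod 491).
Result is 490 ≡ −1, so (8/491) = −1.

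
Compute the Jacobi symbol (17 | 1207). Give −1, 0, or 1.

Reciprocity: 17 ≡ 1 and 1207 ≡ 3 (mod 4), so (17/1207) = +(1207/17).
Reduce top mod 17: now compute (0/17).
Top reduces to 0: gcd > 1, so the symbol is 0.

0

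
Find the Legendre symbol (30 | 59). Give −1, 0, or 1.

-1

Euler's criterion: (30/59) ≡ 30^29 (mod 59).
30^2 ≡ 15 (mod 59)
30^4 ≡ 48 (mod 59)
30^8 ≡ 3 (mod 59)
30^16 ≡ 9 (mod 59)
30^29 = 30^(16+8+4+1) ≡ 58 (mod 59).
Result is 58 ≡ −1, so (30/59) = −1.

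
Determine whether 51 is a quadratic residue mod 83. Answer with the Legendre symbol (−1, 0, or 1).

Reciprocity: 51 ≡ 3 and 83 ≡ 3 (mod 4), so (51/83) = −(83/51).
Reduce top mod 51: now compute (32/51).
Pull out 2^5: since 51 ≡ 3 (mod 8), (2/51) = -1, so (2/51)^5 = -1.
Reached (1/51) = 1. Collecting the sign flips along the way, the symbol is +1.

1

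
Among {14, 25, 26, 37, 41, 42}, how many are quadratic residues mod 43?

(14/43) = +1 → QR.
(25/43) = +1 → QR.
(26/43) = -1 → non-residue.
(37/43) = -1 → non-residue.
(41/43) = +1 → QR.
(42/43) = -1 → non-residue.
Total quadratic residues among the 6: 3.

3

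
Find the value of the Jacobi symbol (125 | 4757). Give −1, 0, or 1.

Reciprocity: 125 ≡ 1 and 4757 ≡ 1 (mod 4), so (125/4757) = +(4757/125).
Reduce top mod 125: now compute (7/125).
Reciprocity: 7 ≡ 3 and 125 ≡ 1 (mod 4), so (7/125) = +(125/7).
Reduce top mod 7: now compute (6/7).
Pull out 2: since 7 ≡ 7 (mod 8), (2/7) = +1.
Reciprocity: 3 ≡ 3 and 7 ≡ 3 (mod 4), so (3/7) = −(7/3).
Reduce top mod 3: now compute (1/3).
Reached (1/3) = 1. Collecting the sign flips along the way, the symbol is -1.

-1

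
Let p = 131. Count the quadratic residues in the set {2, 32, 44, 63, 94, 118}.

(2/131) = -1 → non-residue.
(32/131) = -1 → non-residue.
(44/131) = +1 → QR.
(63/131) = +1 → QR.
(94/131) = +1 → QR.
(118/131) = -1 → non-residue.
Total quadratic residues among the 6: 3.

3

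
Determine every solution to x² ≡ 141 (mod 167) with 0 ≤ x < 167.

Since 167 ≡ 3 (mod 4), a square root of 141 is 141^((167+1)/4) = 141^42 mod 167.
Repeated squaring: 141^2≡8, 141^4≡64, 141^8≡88, 141^16≡62, 141^32≡3 (mod 167).
141^42 = 141^(32+8+2) ≡ 108 (mod 167).
Check: 108² = 11664 ≡ 141 (mod 167). The two roots are 59 and 108.

59, 108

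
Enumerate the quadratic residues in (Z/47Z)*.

1, 2, 3, 4, 6, 7, 8, 9, 12, 14, 16, 17, 18, 21, 24, 25, 27, 28, 32, 34, 36, 37, 42

Square k = 1,…,23 (k and 47−k give the same square):
1²=1, 2²=4, 3²=9, 4²=16, 5²=25, 6²=36, 7²≡2, 8²≡17, 9²≡34, 10²≡6, 11²≡27, 12²≡3, 13²≡28, 14²≡8, 15²≡37, 16²≡21, 17²≡7, 18²≡42, 19²≡32, 20²≡24, 21²≡18, 22²≡14, 23²≡12 (mod 47).
So the quadratic residues mod 47 are {1, 2, 3, 4, 6, 7, 8, 9, 12, 14, 16, 17, 18, 21, 24, 25, 27, 28, 32, 34, 36, 37, 42}.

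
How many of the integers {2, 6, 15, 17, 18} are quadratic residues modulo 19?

2

(2/19) = -1 → non-residue.
(6/19) = +1 → QR.
(15/19) = -1 → non-residue.
(17/19) = +1 → QR.
(18/19) = -1 → non-residue.
Total quadratic residues among the 5: 2.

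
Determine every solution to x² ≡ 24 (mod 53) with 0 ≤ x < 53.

53 ≡ 1 (mod 4), so we find a root by search.
Trying successive values, 17² = 289 ≡ 24 (mod 53). The other root is 53 − 17 = 36.

17, 36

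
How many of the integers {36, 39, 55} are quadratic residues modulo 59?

1

(36/59) = +1 → QR.
(39/59) = -1 → non-residue.
(55/59) = -1 → non-residue.
Total quadratic residues among the 3: 1.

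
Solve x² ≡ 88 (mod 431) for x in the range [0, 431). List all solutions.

150, 281

Since 431 ≡ 3 (mod 4), a square root of 88 is 88^((431+1)/4) = 88^108 mod 431.
Repeated squaring: 88^2≡417, 88^4≡196, 88^8≡57, 88^16≡232, 88^32≡380, 88^64≡15 (mod 431).
88^108 = 88^(64+32+8+4) ≡ 150 (mod 431).
Check: 150² = 22500 ≡ 88 (mod 431). The two roots are 150 and 281.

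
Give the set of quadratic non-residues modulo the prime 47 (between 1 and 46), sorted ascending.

5,10,11,13,15,19,20,22,23,26,29,30,31,33,35,38,39,40,41,43,44,45,46

Square k = 1,…,23 (k and 47−k give the same square):
1²=1, 2²=4, 3²=9, 4²=16, 5²=25, 6²=36, 7²≡2, 8²≡17, 9²≡34, 10²≡6, 11²≡27, 12²≡3, 13²≡28, 14²≡8, 15²≡37, 16²≡21, 17²≡7, 18²≡42, 19²≡32, 20²≡24, 21²≡18, 22²≡14, 23²≡12 (mod 47).
The residues are {1, 2, 3, 4, 6, 7, 8, 9, 12, 14, 16, 17, 18, 21, 24, 25, 27, 28, 32, 34, 36, 37, 42}; the non-residues are the remaining 23 nonzero classes.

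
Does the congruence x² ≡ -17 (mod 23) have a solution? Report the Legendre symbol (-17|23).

First reduce: -17 ≡ 6 (mod 23).
Pull out 2: since 23 ≡ 7 (mod 8), (2/23) = +1.
Reciprocity: 3 ≡ 3 and 23 ≡ 3 (mod 4), so (3/23) = −(23/3).
Reduce top mod 3: now compute (2/3).
Pull out 2: since 3 ≡ 3 (mod 8), (2/3) = -1.
Reached (1/3) = 1. Collecting the sign flips along the way, the symbol is +1.

1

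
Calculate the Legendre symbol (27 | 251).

Reciprocity: 27 ≡ 3 and 251 ≡ 3 (mod 4), so (27/251) = −(251/27).
Reduce top mod 27: now compute (8/27).
Pull out 2^3: since 27 ≡ 3 (mod 8), (2/27) = -1, so (2/27)^3 = -1.
Reached (1/27) = 1. Collecting the sign flips along the way, the symbol is +1.

1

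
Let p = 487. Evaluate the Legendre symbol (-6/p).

Euler's criterion: (-6/487) ≡ 481^243 (mod 487).
481^2 ≡ 36 (mod 487)
481^4 ≡ 322 (mod 487)
481^8 ≡ 440 (mod 487)
481^16 ≡ 261 (mod 487)
481^32 ≡ 428 (mod 487)
481^64 ≡ 72 (mod 487)
481^128 ≡ 314 (mod 487)
481^243 = 481^(128+64+32+16+2+1) ≡ 1 (mod 487).
Result is 1, so (-6/487) = 1.

1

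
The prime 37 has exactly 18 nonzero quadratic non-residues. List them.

Square k = 1,…,18 (k and 37−k give the same square):
1²=1, 2²=4, 3²=9, 4²=16, 5²=25, 6²=36, 7²≡12, 8²≡27, 9²≡7, 10²≡26, 11²≡10, 12²≡33, 13²≡21, 14²≡11, 15²≡3, 16²≡34, 17²≡30, 18²≡28 (mod 37).
The residues are {1, 3, 4, 7, 9, 10, 11, 12, 16, 21, 25, 26, 27, 28, 30, 33, 34, 36}; the non-residues are the remaining 18 nonzero classes.

2 5 6 8 13 14 15 17 18 19 20 22 23 24 29 31 32 35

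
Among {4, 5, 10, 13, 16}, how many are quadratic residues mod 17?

3

(4/17) = +1 → QR.
(5/17) = -1 → non-residue.
(10/17) = -1 → non-residue.
(13/17) = +1 → QR.
(16/17) = +1 → QR.
Total quadratic residues among the 5: 3.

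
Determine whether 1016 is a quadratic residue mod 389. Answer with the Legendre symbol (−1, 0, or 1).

-1

Euler's criterion: (1016/389) ≡ 238^194 (mod 389).
238^2 ≡ 239 (mod 389)
238^4 ≡ 327 (mod 389)
238^8 ≡ 343 (mod 389)
238^16 ≡ 171 (mod 389)
238^32 ≡ 66 (mod 389)
238^64 ≡ 77 (mod 389)
238^128 ≡ 94 (mod 389)
238^194 = 238^(128+64+2) ≡ 388 (mod 389).
Result is 388 ≡ −1, so (1016/389) = −1.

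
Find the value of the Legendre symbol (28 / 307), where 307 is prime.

1

Euler's criterion: (28/307) ≡ 28^153 (mod 307).
28^2 ≡ 170 (mod 307)
28^4 ≡ 42 (mod 307)
28^8 ≡ 229 (mod 307)
28^16 ≡ 251 (mod 307)
28^32 ≡ 66 (mod 307)
28^64 ≡ 58 (mod 307)
28^128 ≡ 294 (mod 307)
28^153 = 28^(128+16+8+1) ≡ 1 (mod 307).
Result is 1, so (28/307) = 1.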